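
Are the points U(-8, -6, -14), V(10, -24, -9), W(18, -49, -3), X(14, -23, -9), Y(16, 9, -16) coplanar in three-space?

Yes

The plane through U, V, W has normal n = UV × UW = (17, -68, -306) and equation n·P = 4556.
Checking the remaining points: n·X = 4556, n·Y = 4556.
All equal 4556, so all 5 points lie in one plane.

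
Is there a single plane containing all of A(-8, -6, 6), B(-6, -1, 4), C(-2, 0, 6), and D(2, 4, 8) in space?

The four points are coplanar iff the 3×3 determinant with rows AB, AC, AD is zero.
Rows: (2, 5, -2), (6, 6, 0), (10, 10, 2).
Expanding along the first row: (2)(12) − (5)(12) + (-2)(0) = -36.
Nonzero ⇒ not coplanar.

No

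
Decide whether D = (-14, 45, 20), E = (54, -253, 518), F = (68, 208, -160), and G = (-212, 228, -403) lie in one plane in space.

No

A normal to the plane through D, E, F is n = DE × DF = (-27534, 53076, 35520).
The plane has equation n·P = 3484296. For G: n·G = 3623976.
3623976 ≠ 3484296, so G is off the plane.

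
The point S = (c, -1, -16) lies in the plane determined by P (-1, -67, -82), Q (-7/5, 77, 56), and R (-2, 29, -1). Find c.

-1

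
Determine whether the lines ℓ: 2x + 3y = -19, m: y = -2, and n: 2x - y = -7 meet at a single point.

No

Intersecting ℓ and m: solving the 2×2 system gives (x, y) = (-13/2, -2).
Substitute into n: (2)(-13/2) + (-1)(-2) = -11.
But n requires -7 ≠ -11, so the three lines have no common point.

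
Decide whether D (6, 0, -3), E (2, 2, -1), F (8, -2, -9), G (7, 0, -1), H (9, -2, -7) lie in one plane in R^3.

Yes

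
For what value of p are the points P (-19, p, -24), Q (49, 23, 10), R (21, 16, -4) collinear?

Direction QR = (-28, -7, -14). From the x-coordinate of P, the parameter along the line is τ = (-19 − 49)/(-28) = 17/7.
Then p = 23 + 17/7·(-7) = 6.

6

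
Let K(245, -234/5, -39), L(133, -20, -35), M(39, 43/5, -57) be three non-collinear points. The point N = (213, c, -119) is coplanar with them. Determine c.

A normal to the plane is n = KL × KM = (-704, -2840, -684).
N lies in the plane iff n · KN = 0.
This gives (-2840)c + (-55664) = 0, so c = -98/5.

-98/5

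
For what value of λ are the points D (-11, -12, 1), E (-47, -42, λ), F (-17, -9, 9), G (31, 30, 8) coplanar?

1

Normal to plane DFG: n = (-315, 378, -378); plane equation n·P = -1449.
Requiring n·E = -1449: (-378)λ + (-1071) = -1449.
So λ = 1.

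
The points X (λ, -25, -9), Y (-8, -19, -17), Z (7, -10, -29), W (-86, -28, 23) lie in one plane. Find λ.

-18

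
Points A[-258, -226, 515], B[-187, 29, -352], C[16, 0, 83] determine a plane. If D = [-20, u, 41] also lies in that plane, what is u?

A normal to the plane is n = AB × AC = (85782, -206886, -53824).
D lies in the plane iff n · AD = 0.
This gives (-206886)u + (-827544) = 0, so u = -4.

-4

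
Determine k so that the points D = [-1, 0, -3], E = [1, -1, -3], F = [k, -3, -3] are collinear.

Collinearity requires DE × DF = 0; each component is linear in k.
The z-component gives (1)k + (-5) = 0, so k = 5.
The remaining components then also vanish.

5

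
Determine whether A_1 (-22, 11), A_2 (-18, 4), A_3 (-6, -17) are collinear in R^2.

A_1A_2 = (4, -7), A_1A_3 = (16, -28).
Twice the signed area of △A_1A_2A_3 is (4)(-28) − (-7)(16) = 0.
The triangle is degenerate (zero area), so the points are collinear.

Yes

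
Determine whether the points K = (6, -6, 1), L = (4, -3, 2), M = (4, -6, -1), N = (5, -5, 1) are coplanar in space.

Yes

A normal to the plane through K, L, M is n = KL × KM = (-6, -6, 6).
The plane has equation n·P = 6. For N: n·N = 6.
Equal, so N lies in the plane and all four are coplanar.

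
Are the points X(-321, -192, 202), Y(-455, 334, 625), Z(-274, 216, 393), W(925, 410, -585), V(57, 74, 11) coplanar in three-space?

Yes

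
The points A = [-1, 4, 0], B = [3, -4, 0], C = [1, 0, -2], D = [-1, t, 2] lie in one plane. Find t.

4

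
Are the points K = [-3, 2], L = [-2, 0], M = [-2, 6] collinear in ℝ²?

No

KL = (1, -2), KM = (1, 4).
If collinear, KM would be a scalar multiple of KL. But (1)·(4) ≠ (-2)·(1) (difference 6), so they are not parallel; the points are not collinear.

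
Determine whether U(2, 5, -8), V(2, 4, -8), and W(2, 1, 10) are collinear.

No

UV = (0, -1, 0), UW = (0, -4, 18).
Comparing components 2 and 3: (-1)(18) − (0)(-4) = -18 ≠ 0, so UV and UW are not parallel and the points are not collinear.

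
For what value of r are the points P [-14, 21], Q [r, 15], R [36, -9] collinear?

-4

The three points are collinear iff det[PQ; PR] = 0.
This determinant is linear in r: (-30)r + (-120) = 0, so r = -4.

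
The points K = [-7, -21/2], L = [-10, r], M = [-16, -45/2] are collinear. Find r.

-29/2

Collinearity: (L − K) must be parallel to (M − K) = (-9, -12).
Cross-multiplying the components: (r − (-21/2))·(-9) = (-3)·(-12).
Solving gives r = -29/2.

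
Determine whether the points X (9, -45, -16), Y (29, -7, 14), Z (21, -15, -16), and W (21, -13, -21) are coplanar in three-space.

Yes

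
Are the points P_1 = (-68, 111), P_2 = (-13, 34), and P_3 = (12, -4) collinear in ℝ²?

P_1P_2 = (55, -77), P_1P_3 = (80, -115).
Twice the signed area of △P_1P_2P_3 is (55)(-115) − (-77)(80) = -165.
The area is nonzero, so the three points are not collinear.

No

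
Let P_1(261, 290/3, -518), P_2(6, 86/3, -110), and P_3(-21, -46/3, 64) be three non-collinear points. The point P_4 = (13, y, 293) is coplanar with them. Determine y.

A normal to the plane is n = P_1P_2 × P_1P_3 = (6120, 33354, 9384).
P_4 lies in the plane iff n · P_1P_4 = 0.
This gives (33354)y + (2868444) = 0, so y = -86.

-86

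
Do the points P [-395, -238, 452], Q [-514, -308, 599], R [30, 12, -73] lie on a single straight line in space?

PQ = (-119, -70, 147), PR = (425, 250, -525).
Each component of PR is -25/7 times the corresponding component of PQ, so PR = -25/7·PQ and the points are collinear.

Yes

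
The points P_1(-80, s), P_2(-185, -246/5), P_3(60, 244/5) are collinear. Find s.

-36/5

Collinearity: (P_1 − P_2) must be parallel to (P_3 − P_2) = (245, 98).
Cross-multiplying the components: (s − (-246/5))·(245) = (105)·(98).
Solving gives s = -36/5.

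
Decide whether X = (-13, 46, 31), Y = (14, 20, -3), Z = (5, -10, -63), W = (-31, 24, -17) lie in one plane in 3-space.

A normal to the plane through X, Y, Z is n = XY × XZ = (540, 1926, -1044).
The plane has equation n·P = 49212. For W: n·W = 47232.
47232 ≠ 49212, so W is off the plane.

No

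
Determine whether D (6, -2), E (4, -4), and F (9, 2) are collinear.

No

DE = (-2, -2), DF = (3, 4).
det[DE; DF] = (-2)(4) − (-2)(3) = -2.
The determinant is nonzero, so they are not collinear.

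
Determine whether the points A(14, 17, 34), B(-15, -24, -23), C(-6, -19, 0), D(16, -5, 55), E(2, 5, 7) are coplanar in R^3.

The plane through A, B, C has normal n = AB × AC = (-658, 154, 224) and equation n·P = 1022.
Checking the remaining points: n·D = 1022, n·E = 1022.
All equal 1022, so all 5 points lie in one plane.

Yes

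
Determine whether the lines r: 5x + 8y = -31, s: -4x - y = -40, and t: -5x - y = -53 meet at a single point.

Yes

Intersecting r and s: solving the 2×2 system gives (x, y) = (13, -12).
Substitute into t: (-5)(13) + (-1)(-12) = -53.
This equals -53, so (13, -12) lies on all three lines and they are concurrent.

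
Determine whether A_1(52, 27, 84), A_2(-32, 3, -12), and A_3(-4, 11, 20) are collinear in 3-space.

Yes

A_1A_2 = (-84, -24, -96), A_1A_3 = (-56, -16, -64).
A_1A_2 × A_1A_3 = (0, 0, 0).
The cross product vanishes, so the three points are collinear.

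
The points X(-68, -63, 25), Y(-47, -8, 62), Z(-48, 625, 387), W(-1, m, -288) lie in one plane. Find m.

-726

Normal to plane XYZ: n = (-5546, -6862, 13348); plane equation n·P = 1143134.
Requiring n·W = 1143134: (-6862)m + (-3838678) = 1143134.
So m = -726.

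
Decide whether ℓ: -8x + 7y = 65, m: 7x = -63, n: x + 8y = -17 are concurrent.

Intersecting ℓ and m: solving the 2×2 system gives (x, y) = (-9, -1).
Substitute into n: (1)(-9) + (8)(-1) = -17.
This equals -17, so (-9, -1) lies on all three lines and they are concurrent.

Yes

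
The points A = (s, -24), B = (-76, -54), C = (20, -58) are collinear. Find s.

The three points are collinear iff det[AB; AC] = 0.
This determinant is linear in s: (4)s + (3184) = 0, so s = -796.

-796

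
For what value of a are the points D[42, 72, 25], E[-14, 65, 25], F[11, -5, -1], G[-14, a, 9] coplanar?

20

Normal to plane DEF: n = (182, -1456, 4095); plane equation n·P = 5187.
Requiring n·G = 5187: (-1456)a + (34307) = 5187.
So a = 20.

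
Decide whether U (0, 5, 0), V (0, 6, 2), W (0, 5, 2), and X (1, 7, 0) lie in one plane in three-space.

With U as base: UV = (0, 1, 2), UW = (0, 0, 2), UX = (1, 2, 0).
UW × UX = (-4, 2, 0).
UV · (UW × UX) = 2.
Since 2 ≠ 0, the four points are not coplanar.

No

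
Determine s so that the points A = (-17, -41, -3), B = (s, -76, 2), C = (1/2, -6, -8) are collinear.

Collinearity requires AB × AC = 0; each component is linear in s.
The y-component gives (5)s + (345/2) = 0, so s = -69/2.
The remaining components then also vanish.

-69/2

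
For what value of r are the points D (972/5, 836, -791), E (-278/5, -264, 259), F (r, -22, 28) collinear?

Direction DE = (-250, -1100, 1050). From the y-coordinate of F, the parameter along the line is τ = (-22 − 836)/(-1100) = 39/50.
Then r = 972/5 + 39/50·(-250) = -3/5.

-3/5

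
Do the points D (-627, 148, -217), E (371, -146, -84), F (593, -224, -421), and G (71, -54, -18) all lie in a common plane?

The four points are coplanar iff the 3×3 determinant with rows DE, DF, DG is zero.
Rows: (998, -294, 133), (1220, -372, -204), (698, -202, 199).
Expanding along the first row: (998)(-115236) − (-294)(385172) + (133)(13216) = -7232.
Nonzero ⇒ not coplanar.

No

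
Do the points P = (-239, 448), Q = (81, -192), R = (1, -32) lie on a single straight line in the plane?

Yes

PQ = (320, -640), PR = (240, -480).
Twice the signed area of △PQR is (320)(-480) − (-640)(240) = 0.
The triangle is degenerate (zero area), so the points are collinear.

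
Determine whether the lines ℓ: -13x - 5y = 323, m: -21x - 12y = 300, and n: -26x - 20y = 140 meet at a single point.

No

Intersecting ℓ and m: solving the 2×2 system gives (x, y) = (-792/17, 961/17).
Substitute into n: (-26)(-792/17) + (-20)(961/17) = 1372/17.
But n requires 140 ≠ 1372/17, so the three lines have no common point.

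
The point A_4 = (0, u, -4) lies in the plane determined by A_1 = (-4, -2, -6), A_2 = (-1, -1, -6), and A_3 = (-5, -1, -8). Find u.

The plane through A_1, A_2, A_3 has equation −2x + 6y + 4z = -28.
Substituting A_4: (6)u + (-16) = -28, so u = -2.

-2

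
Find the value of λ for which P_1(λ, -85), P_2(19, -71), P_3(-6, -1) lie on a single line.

24

The three points are collinear iff det[P_1P_2; P_1P_3] = 0.
This determinant is linear in λ: (-70)λ + (1680) = 0, so λ = 24.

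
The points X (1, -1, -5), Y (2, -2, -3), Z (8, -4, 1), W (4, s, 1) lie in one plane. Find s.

Coplanarity ⇔ det[XY; XZ; XW] = 0.
Expanding, this is linear in s: (8)s + (32) = 0.
So s = -4.

-4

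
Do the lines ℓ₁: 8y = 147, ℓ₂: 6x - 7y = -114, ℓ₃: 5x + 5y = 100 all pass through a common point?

No

The three lines meet at one point iff the augmented coefficient matrix [aᵢ bᵢ cᵢ] has rank < 3, i.e. its determinant vanishes.
Here the determinant is 195.
Nonzero, so no common point exists.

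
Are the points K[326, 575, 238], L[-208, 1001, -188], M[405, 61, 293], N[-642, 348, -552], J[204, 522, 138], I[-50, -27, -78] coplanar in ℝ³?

The plane through K, L, M has normal n = KL × KM = (-195534, -4284, 240822) and equation n·P = -8891748.
Checking the remaining points: n·N = -8891748, n·J = -8891748, n·I = -8891748.
All equal -8891748, so all 6 points lie in one plane.

Yes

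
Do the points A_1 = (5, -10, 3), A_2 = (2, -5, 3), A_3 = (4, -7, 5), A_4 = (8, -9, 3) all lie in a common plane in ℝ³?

With A_1 as base: A_1A_2 = (-3, 5, 0), A_1A_3 = (-1, 3, 2), A_1A_4 = (3, 1, 0).
A_1A_3 × A_1A_4 = (-2, 6, -10).
A_1A_2 · (A_1A_3 × A_1A_4) = 36.
Since 36 ≠ 0, the four points are not coplanar.

No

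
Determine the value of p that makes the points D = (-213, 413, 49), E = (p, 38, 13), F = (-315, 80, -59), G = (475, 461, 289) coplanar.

-71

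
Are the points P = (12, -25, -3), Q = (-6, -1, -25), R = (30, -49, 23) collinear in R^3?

No

PQ = (-18, 24, -22), PR = (18, -24, 26).
PQ × PR = (96, 72, 0).
The cross product is nonzero, so the points do not lie on one line.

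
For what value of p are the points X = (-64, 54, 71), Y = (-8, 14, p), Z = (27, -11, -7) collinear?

23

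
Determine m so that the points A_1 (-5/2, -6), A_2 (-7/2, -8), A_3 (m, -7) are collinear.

Collinearity: (A_3 − A_1) must be parallel to (A_2 − A_1) = (-1, -2).
Cross-multiplying the components: (m − (-5/2))·(-2) = (-1)·(-1).
Solving gives m = -3.

-3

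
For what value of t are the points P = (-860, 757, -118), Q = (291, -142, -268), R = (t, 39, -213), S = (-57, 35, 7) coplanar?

Normal to plane PQS: n = (-220675, -264325, -109125); plane equation n·X = 2563225.
Requiring n·R = 2563225: (-220675)t + (12934950) = 2563225.
So t = 47.

47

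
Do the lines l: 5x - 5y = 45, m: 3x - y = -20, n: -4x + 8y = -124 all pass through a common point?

No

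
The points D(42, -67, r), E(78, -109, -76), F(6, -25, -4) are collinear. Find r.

Collinearity requires DE × DF = 0; each component is linear in r.
The x-component gives (84)r + (3360) = 0, so r = -40.
The remaining components then also vanish.

-40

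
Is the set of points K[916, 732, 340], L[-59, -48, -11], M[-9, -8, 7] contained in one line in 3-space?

Yes

KL = (-975, -780, -351), KM = (-925, -740, -333).
Each component of KM is 37/39 times the corresponding component of KL, so KM = 37/39·KL and the points are collinear.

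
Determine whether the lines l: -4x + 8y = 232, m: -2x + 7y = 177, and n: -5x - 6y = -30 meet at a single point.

Intersecting l and m: solving the 2×2 system gives (x, y) = (-52/3, 61/3).
Substitute into n: (-5)(-52/3) + (-6)(61/3) = -106/3.
But n requires -30 ≠ -106/3, so the three lines have no common point.

No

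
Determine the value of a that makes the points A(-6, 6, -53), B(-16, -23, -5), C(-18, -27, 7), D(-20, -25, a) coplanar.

27

The points are coplanar iff AB · (AC × AD) = 0.
Expanding, this is linear in a: (-18)a + (486) = 0.
So a = 27.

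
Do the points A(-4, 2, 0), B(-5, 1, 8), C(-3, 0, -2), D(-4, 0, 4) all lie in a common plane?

Yes

With A as base: AB = (-1, -1, 8), AC = (1, -2, -2), AD = (0, -2, 4).
AC × AD = (-12, -4, -2).
AB · (AC × AD) = 0.
The scalar triple product vanishes, so the four points are coplanar.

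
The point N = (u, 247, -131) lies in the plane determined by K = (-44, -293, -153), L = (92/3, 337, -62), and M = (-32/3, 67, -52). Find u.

92/3

A normal to the plane is n = KL × KM = (30870, -4508, 5880).
N lies in the plane iff n · KN = 0.
This gives (30870)u + (-946680) = 0, so u = 92/3.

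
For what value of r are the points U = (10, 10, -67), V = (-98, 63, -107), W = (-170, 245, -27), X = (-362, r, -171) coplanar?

Coplanarity ⇔ det[UV; UW; UX] = 0.
Expanding, this is linear in r: (11520)r + (-2753280) = 0.
So r = 239.

239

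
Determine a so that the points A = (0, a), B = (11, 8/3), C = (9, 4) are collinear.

10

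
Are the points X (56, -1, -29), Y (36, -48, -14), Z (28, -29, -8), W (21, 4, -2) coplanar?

No

The four points are coplanar iff the 3×3 determinant with rows XY, XZ, XW is zero.
Rows: (-20, -47, 15), (-28, -28, 21), (-35, 5, 27).
Expanding along the first row: (-20)(-861) − (-47)(-21) + (15)(-1120) = -567.
Nonzero ⇒ not coplanar.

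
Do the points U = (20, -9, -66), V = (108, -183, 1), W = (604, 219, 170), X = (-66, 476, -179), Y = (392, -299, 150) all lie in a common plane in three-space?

Yes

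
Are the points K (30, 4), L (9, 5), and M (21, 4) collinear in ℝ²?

KL = (-21, 1), KM = (-9, 0).
If collinear, KM would be a scalar multiple of KL. But (-21)·(0) ≠ (1)·(-9) (difference 9), so they are not parallel; the points are not collinear.

No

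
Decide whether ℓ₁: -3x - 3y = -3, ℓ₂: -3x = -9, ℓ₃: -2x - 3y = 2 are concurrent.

Lines aᵢx + bᵢy = cᵢ with pairwise distinct directions are concurrent exactly when det[aᵢ bᵢ cᵢ] = 0.
Here the determinant is -18.
Nonzero, so no common point exists.

No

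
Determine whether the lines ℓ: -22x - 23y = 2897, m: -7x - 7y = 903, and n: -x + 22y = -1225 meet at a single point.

Intersecting ℓ and m: solving the 2×2 system gives (x, y) = (-70, -59).
Substitute into n: (-1)(-70) + (22)(-59) = -1228.
But n requires -1225 ≠ -1228, so the three lines have no common point.

No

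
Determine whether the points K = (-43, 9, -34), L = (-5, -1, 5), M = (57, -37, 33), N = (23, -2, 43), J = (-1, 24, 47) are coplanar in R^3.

No

The plane through K, L, M has normal n = KL × KM = (1124, 1354, -748) and equation n·P = -10714.
Checking the remaining points: n·N = -9020, n·J = -3784.
Since n·N = -9020 ≠ -10714, N is off the plane and the points are not all coplanar.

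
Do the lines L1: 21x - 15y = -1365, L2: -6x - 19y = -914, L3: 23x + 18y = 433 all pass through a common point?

The three lines meet at one point iff the augmented coefficient matrix [aᵢ bᵢ cᵢ] has rank < 3, i.e. its determinant vanishes.
Here the determinant is 0.
It vanishes, so the lines are concurrent at (-25, 56).

Yes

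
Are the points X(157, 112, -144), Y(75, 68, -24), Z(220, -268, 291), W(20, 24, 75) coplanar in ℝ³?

No

The four points are coplanar iff the 3×3 determinant with rows XY, XZ, XW is zero.
Rows: (-82, -44, 120), (63, -380, 435), (-137, -88, 219).
Expanding along the first row: (-82)(-44940) − (-44)(73392) + (120)(-57604) = 1848.
Nonzero ⇒ not coplanar.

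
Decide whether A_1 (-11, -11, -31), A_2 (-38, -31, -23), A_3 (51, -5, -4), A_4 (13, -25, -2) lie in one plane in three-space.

Yes

The four points are coplanar iff the 3×3 determinant with rows A_1A_2, A_1A_3, A_1A_4 is zero.
Rows: (-27, -20, 8), (62, 6, 27), (24, -14, 29).
Expanding along the first row: (-27)(552) − (-20)(1150) + (8)(-1012) = 0.
Zero determinant ⇒ coplanar.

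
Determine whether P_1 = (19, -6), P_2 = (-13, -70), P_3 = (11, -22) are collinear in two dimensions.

P_1P_2 = (-32, -64), P_1P_3 = (-8, -16).
Twice the signed area of △P_1P_2P_3 is (-32)(-16) − (-64)(-8) = 0.
The triangle is degenerate (zero area), so the points are collinear.

Yes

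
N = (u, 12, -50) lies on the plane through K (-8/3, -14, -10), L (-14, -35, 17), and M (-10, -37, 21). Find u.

-12

The plane through K, L, M has equation −30x + (460/3)y + (320/3)z = -9400/3.
Substituting N: (-30)u + (-10480/3) = -9400/3, so u = -12.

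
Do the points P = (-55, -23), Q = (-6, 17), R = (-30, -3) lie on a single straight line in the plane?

No

PQ = (49, 40), PR = (25, 20).
det[PQ; PR] = (49)(20) − (40)(25) = -20.
The determinant is nonzero, so they are not collinear.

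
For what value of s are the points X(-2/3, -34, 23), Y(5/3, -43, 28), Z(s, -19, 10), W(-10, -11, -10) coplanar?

Normal to plane XYW: n = (182, 91/3, -91/3); plane equation n·P = -5551/3.
Requiring n·Z = -5551/3: (182)s + (-2639/3) = -5551/3.
So s = -16/3.

-16/3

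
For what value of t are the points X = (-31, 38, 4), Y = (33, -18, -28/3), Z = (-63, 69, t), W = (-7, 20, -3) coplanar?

26/3

Normal to plane XYW: n = (152, 128, 192); plane equation n·P = 920.
Requiring n·Z = 920: (192)t + (-744) = 920.
So t = 26/3.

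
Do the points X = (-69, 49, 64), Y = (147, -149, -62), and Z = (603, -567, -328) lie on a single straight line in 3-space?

Yes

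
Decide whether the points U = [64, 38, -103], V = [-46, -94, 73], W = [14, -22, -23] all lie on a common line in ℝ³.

Yes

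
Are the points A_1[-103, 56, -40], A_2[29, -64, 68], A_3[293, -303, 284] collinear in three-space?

A_1A_2 = (132, -120, 108), A_1A_3 = (396, -359, 324).
A_1A_2 × A_1A_3 = (-108, 0, 132).
The cross product is nonzero, so the points do not lie on one line.

No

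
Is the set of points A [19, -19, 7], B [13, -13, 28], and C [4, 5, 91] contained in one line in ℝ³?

AB = (-6, 6, 21), AC = (-15, 24, 84).
Comparing components 3 and 1: (21)(-15) − (-6)(84) = 189 ≠ 0, so AB and AC are not parallel and the points are not collinear.

No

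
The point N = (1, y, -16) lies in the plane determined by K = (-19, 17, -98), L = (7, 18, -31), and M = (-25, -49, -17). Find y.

-3

The plane through K, L, M has equation 4503x − 2508y − 1710z = 39387.
Substituting N: (-2508)y + (31863) = 39387, so y = -3.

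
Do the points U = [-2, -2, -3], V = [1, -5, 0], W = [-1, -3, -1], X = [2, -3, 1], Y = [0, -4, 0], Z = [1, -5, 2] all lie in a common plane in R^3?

No

The plane through U, V, W has normal n = UV × UW = (-3, -3, 0) and equation n·P = 12.
Checking the remaining points: n·X = 3, n·Y = 12, n·Z = 12.
Since n·X = 3 ≠ 12, X is off the plane and the points are not all coplanar.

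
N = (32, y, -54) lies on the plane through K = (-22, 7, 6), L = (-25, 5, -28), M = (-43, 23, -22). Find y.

-53

A normal to the plane is n = KL × KM = (600, 630, -90).
N lies in the plane iff n · KN = 0.
This gives (630)y + (33390) = 0, so y = -53.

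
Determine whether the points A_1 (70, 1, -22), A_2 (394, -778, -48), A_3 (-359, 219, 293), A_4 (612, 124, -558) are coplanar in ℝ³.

The four points are coplanar iff the 3×3 determinant with rows A_1A_2, A_1A_3, A_1A_4 is zero.
Rows: (324, -779, -26), (-429, 218, 315), (542, 123, -536).
Expanding along the first row: (324)(-155593) − (-779)(59214) + (-26)(-170923) = 159572.
Nonzero ⇒ not coplanar.

No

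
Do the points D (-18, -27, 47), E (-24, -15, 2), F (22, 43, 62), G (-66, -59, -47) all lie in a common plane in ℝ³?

The four points are coplanar iff the 3×3 determinant with rows DE, DF, DG is zero.
Rows: (-6, 12, -45), (40, 70, 15), (-48, -32, -94).
Expanding along the first row: (-6)(-6100) − (12)(-3040) + (-45)(2080) = -20520.
Nonzero ⇒ not coplanar.

No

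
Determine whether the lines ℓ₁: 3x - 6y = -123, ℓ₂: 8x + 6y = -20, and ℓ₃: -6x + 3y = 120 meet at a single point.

Yes

Intersecting ℓ₁ and ℓ₂: solving the 2×2 system gives (x, y) = (-13, 14).
Substitute into ℓ₃: (-6)(-13) + (3)(14) = 120.
This equals 120, so (-13, 14) lies on all three lines and they are concurrent.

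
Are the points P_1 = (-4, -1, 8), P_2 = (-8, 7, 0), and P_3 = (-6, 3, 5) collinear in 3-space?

No

P_1P_2 = (-4, 8, -8), P_1P_3 = (-2, 4, -3).
P_1P_2 × P_1P_3 = (8, 4, 0).
The cross product is nonzero, so the points do not lie on one line.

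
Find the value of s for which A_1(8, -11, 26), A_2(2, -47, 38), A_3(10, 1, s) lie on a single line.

Direction A_1A_2 = (-6, -36, 12). From the x-coordinate of A_3, the parameter along the line is τ = (10 − 8)/(-6) = -1/3.
Then s = 26 + (-1/3)·(12) = 22.

22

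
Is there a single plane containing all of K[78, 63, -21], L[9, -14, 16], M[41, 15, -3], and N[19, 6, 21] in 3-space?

The four points are coplanar iff the 3×3 determinant with rows KL, KM, KN is zero.
Rows: (-69, -77, 37), (-37, -48, 18), (-59, -57, 42).
Expanding along the first row: (-69)(-990) − (-77)(-492) + (37)(-723) = 3675.
Nonzero ⇒ not coplanar.

No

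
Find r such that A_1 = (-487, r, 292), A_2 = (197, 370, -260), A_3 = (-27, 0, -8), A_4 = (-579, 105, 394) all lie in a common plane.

Coplanarity ⇔ det[A_1A_2; A_1A_3; A_1A_4] = 0.
Expanding, this is linear in r: (49056)r + (-12264000) = 0.
So r = 250.

250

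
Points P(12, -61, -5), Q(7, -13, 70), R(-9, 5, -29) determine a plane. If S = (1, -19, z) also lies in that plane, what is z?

The plane through P, Q, R has equation −6102x − 1695y + 678z = 26781.
Substituting S: (678)z + (26103) = 26781, so z = 1.

1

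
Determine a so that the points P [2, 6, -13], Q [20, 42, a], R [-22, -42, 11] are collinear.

-31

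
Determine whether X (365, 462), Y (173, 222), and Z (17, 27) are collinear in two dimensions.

Yes

XY = (-192, -240), XZ = (-348, -435).
Twice the signed area of △XYZ is (-192)(-435) − (-240)(-348) = 0.
The triangle is degenerate (zero area), so the points are collinear.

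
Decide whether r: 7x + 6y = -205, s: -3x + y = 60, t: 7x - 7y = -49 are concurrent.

Lines aᵢx + bᵢy = cᵢ with pairwise distinct directions are concurrent exactly when det[aᵢ bᵢ cᵢ] = 0.
Here the determinant is 1365.
Nonzero, so no common point exists.

No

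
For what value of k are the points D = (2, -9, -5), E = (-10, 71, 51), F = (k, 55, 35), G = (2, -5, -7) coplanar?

Normal to plane DEG: n = (-384, -24, -48); plane equation n·P = -312.
Requiring n·F = -312: (-384)k + (-3000) = -312.
So k = -7.

-7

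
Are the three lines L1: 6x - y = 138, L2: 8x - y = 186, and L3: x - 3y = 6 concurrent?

Yes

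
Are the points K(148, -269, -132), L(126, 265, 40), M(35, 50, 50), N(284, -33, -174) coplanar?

With K as base: KL = (-22, 534, 172), KM = (-113, 319, 182), KN = (136, 236, -42).
KM × KN = (-56350, 20006, -70052).
KL · (KM × KN) = -126040.
Since -126040 ≠ 0, the four points are not coplanar.

No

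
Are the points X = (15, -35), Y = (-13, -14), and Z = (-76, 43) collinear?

No

XY = (-28, 21), XZ = (-91, 78).
Twice the signed area of △XYZ is (-28)(78) − (21)(-91) = -273.
The area is nonzero, so the three points are not collinear.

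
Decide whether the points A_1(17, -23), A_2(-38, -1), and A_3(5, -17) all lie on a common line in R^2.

A_1A_2 = (-55, 22), A_1A_3 = (-12, 6).
Twice the signed area of △A_1A_2A_3 is (-55)(6) − (22)(-12) = -66.
The area is nonzero, so the three points are not collinear.

No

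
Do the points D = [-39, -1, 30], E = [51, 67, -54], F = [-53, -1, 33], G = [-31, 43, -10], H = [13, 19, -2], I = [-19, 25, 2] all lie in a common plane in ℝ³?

The plane through D, E, F has normal n = DE × DF = (204, 906, 952) and equation n·P = 19698.
Checking the remaining points: n·G = 23114, n·H = 17962, n·I = 20678.
Since n·G = 23114 ≠ 19698, G is off the plane and the points are not all coplanar.

No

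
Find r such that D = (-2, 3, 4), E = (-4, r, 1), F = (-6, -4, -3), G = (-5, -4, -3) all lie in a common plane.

0

The points are coplanar iff DE · (DF × DG) = 0.
Expanding, this is linear in r: (-7)r + (0) = 0.
So r = 0.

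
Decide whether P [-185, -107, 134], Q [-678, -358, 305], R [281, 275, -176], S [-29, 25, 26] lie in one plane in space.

The four points are coplanar iff the 3×3 determinant with rows PQ, PR, PS is zero.
Rows: (-493, -251, 171), (466, 382, -310), (156, 132, -108).
Expanding along the first row: (-493)(-336) − (-251)(-1968) + (171)(1920) = 0.
Zero determinant ⇒ coplanar.

Yes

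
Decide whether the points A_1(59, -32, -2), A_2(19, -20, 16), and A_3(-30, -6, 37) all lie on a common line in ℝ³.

No

A_1A_2 = (-40, 12, 18), A_1A_3 = (-89, 26, 39).
A_1A_2 × A_1A_3 = (0, -42, 28).
The cross product is nonzero, so the points do not lie on one line.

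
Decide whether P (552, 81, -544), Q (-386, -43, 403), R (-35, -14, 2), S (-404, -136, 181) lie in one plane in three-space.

With P as base: PQ = (-938, -124, 947), PR = (-587, -95, 546), PS = (-956, -217, 725).
PR × PS = (49607, -96401, 36559).
PQ · (PR × PS) = 43731.
Since 43731 ≠ 0, the four points are not coplanar.

No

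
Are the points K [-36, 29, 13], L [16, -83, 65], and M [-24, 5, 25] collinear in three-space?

No

KL = (52, -112, 52), KM = (12, -24, 12).
Comparing components 2 and 3: (-112)(12) − (52)(-24) = -96 ≠ 0, so KL and KM are not parallel and the points are not collinear.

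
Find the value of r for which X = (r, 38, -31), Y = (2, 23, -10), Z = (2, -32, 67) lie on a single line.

2

Direction YZ = (0, -55, 77). From the y-coordinate of X, the parameter along the line is τ = (38 − 23)/(-55) = -3/11.
Then r = 2 + (-3/11)·(0) = 2.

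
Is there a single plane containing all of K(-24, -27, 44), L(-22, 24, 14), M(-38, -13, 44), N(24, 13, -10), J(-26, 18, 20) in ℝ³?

The plane through K, L, M has normal n = KL × KM = (420, 420, 742) and equation n·P = 11228.
Checking the remaining points: n·N = 8120, n·J = 11480.
Since n·N = 8120 ≠ 11228, N is off the plane and the points are not all coplanar.

No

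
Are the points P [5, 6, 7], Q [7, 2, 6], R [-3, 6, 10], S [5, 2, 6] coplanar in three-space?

With P as base: PQ = (2, -4, -1), PR = (-8, 0, 3), PS = (0, -4, -1).
PR × PS = (12, -8, 32).
PQ · (PR × PS) = 24.
Since 24 ≠ 0, the four points are not coplanar.

No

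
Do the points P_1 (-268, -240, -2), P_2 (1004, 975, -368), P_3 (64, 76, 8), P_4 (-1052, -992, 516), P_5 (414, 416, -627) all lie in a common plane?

No

The plane through P_1, P_2, P_3 has normal n = P_1P_2 × P_1P_3 = (127806, -134232, -1428) and equation n·P = -2033472.
Checking the remaining points: n·P_4 = -2030616, n·P_5 = -2033472.
Since n·P_4 = -2030616 ≠ -2033472, P_4 is off the plane and the points are not all coplanar.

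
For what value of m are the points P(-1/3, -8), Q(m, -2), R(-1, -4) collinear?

-4/3

Collinearity: (Q − P) must be parallel to (R − P) = (-2/3, 4).
Cross-multiplying the components: (m − (-1/3))·(4) = (6)·(-2/3).
Solving gives m = -4/3.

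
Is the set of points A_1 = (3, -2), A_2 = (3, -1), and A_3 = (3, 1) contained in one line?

Yes

A_1A_2 = (0, 1), A_1A_3 = (0, 3).
Checking proportionality: A_1A_3 = 3·A_1A_2, so the vectors are parallel and the points are collinear.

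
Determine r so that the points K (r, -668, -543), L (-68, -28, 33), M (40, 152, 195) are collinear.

-452

Collinearity requires KL × KM = 0; each component is linear in r.
The y-component gives (162)r + (73224) = 0, so r = -452.
The remaining components then also vanish.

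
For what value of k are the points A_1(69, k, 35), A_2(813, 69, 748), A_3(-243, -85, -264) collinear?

Direction A_2A_3 = (-1056, -154, -1012). From the x-coordinate of A_1, the parameter along the line is τ = (69 − 813)/(-1056) = 31/44.
Then k = 69 + 31/44·(-154) = -79/2.

-79/2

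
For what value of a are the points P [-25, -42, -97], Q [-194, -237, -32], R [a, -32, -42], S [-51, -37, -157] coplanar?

The points are coplanar iff PQ · (PR × PS) = 0.
Expanding, this is linear in a: (-11375)a + (159250) = 0.
So a = 14.

14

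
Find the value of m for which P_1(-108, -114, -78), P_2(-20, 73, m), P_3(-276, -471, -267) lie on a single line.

21

Direction P_1P_3 = (-168, -357, -189). From the x-coordinate of P_2, the parameter along the line is τ = (-20 − (-108))/(-168) = -11/21.
Then m = (-78) + (-11/21)·(-189) = 21.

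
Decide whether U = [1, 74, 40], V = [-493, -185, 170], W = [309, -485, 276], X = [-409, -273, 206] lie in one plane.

With U as base: UV = (-494, -259, 130), UW = (308, -559, 236), UX = (-410, -347, 166).
UW × UX = (-10902, -147888, -336066).
UV · (UW × UX) = 0.
The scalar triple product vanishes, so the four points are coplanar.

Yes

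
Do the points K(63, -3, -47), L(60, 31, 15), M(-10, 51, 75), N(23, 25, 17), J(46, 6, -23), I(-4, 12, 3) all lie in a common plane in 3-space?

No

The plane through K, L, M has normal n = KL × KM = (800, -4160, 2320) and equation n·P = -46160.
Checking the remaining points: n·N = -46160, n·J = -41520, n·I = -46160.
Since n·J = -41520 ≠ -46160, J is off the plane and the points are not all coplanar.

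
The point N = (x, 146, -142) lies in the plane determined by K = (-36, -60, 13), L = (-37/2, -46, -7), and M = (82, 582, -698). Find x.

-241

Coplanarity requires KL · (KM × KN) = 0.
KL = (35/2, 14, -20), KM = (118, 642, -711); the triple product is linear in x with coefficient 2886 and constant term 695526.
Setting it to zero: x = -241.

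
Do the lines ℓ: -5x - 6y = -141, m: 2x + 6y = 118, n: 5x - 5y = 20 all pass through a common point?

No

Intersecting ℓ and m: solving the 2×2 system gives (x, y) = (23/3, 154/9).
Substitute into n: (5)(23/3) + (-5)(154/9) = -425/9.
But n requires 20 ≠ -425/9, so the three lines have no common point.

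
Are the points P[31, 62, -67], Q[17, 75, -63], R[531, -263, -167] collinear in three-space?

PQ = (-14, 13, 4), PR = (500, -325, -100).
PQ × PR = (0, 600, -1950).
The cross product is nonzero, so the points do not lie on one line.

No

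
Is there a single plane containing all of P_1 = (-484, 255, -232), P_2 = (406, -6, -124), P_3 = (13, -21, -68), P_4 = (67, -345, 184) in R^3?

The four points are coplanar iff the 3×3 determinant with rows P_1P_2, P_1P_3, P_1P_4 is zero.
Rows: (890, -261, 108), (497, -276, 164), (551, -600, 416).
Expanding along the first row: (890)(-16416) − (-261)(116388) + (108)(-146124) = -14364.
Nonzero ⇒ not coplanar.

No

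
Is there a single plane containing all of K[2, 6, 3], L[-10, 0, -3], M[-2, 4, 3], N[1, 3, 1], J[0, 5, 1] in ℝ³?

The plane through K, L, M has normal n = KL × KM = (-12, 24, 0) and equation n·P = 120.
Checking the remaining points: n·N = 60, n·J = 120.
Since n·N = 60 ≠ 120, N is off the plane and the points are not all coplanar.

No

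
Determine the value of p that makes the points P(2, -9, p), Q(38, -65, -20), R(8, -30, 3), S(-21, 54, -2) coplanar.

Coplanarity ⇔ det[PQ; PR; PS] = 0.
Expanding, this is linear in p: (1505)p + (0) = 0.
So p = 0.

0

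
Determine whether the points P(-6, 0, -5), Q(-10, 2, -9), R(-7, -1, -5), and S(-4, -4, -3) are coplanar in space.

No

The four points are coplanar iff the 3×3 determinant with rows PQ, PR, PS is zero.
Rows: (-4, 2, -4), (-1, -1, 0), (2, -4, 2).
Expanding along the first row: (-4)(-2) − (2)(-2) + (-4)(6) = -12.
Nonzero ⇒ not coplanar.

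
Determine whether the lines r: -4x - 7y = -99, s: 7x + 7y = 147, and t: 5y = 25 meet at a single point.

Yes

Lines aᵢx + bᵢy = cᵢ with pairwise distinct directions are concurrent exactly when det[aᵢ bᵢ cᵢ] = 0.
Here the determinant is 0.
It vanishes, so the lines are concurrent at (16, 5).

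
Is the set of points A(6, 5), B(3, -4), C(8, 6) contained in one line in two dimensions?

No

AB = (-3, -9), AC = (2, 1).
det[AB; AC] = (-3)(1) − (-9)(2) = 15.
The determinant is nonzero, so they are not collinear.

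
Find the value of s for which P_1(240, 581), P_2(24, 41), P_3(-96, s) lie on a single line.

-259

The three points are collinear iff det[P_1P_2; P_1P_3] = 0.
This determinant is linear in s: (-216)s + (-55944) = 0, so s = -259.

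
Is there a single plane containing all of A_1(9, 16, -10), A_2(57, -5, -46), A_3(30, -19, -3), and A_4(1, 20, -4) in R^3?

No

The four points are coplanar iff the 3×3 determinant with rows A_1A_2, A_1A_3, A_1A_4 is zero.
Rows: (48, -21, -36), (21, -35, 7), (-8, 4, 6).
Expanding along the first row: (48)(-238) − (-21)(182) + (-36)(-196) = -546.
Nonzero ⇒ not coplanar.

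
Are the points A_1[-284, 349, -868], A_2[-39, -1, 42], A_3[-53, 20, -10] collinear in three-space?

No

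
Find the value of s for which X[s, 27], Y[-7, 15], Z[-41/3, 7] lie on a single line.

3

The three points are collinear iff det[XY; XZ] = 0.
This determinant is linear in s: (8)s + (-24) = 0, so s = 3.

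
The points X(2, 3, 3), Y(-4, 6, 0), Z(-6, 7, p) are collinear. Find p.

Collinearity requires XY × XZ = 0; each component is linear in p.
The x-component gives (3)p + (3) = 0, so p = -1.
The remaining components then also vanish.

-1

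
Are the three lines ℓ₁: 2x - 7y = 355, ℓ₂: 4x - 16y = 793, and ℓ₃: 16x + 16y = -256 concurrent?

Lines aᵢx + bᵢy = cᵢ with pairwise distinct directions are concurrent exactly when det[aᵢ bᵢ cᵢ] = 0.
Here the determinant is 432.
Nonzero, so no common point exists.

No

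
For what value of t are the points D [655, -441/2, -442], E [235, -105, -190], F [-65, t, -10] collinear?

Direction DE = (-420, 231/2, 252). From the x-coordinate of F, the parameter along the line is τ = (-65 − 655)/(-420) = 12/7.
Then t = (-441/2) + 12/7·(231/2) = -45/2.

-45/2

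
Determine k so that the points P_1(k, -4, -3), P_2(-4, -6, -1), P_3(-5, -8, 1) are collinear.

-3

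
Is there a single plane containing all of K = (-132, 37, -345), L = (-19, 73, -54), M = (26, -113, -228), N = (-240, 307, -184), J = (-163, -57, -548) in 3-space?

The plane through K, L, M has normal n = KL × KM = (47862, 32757, -22638) and equation n·P = 2704335.
Checking the remaining points: n·N = 2734911, n·J = 2736969.
Since n·N = 2734911 ≠ 2704335, N is off the plane and the points are not all coplanar.

No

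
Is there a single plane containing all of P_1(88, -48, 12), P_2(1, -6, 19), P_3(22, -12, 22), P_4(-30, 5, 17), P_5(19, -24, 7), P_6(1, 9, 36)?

Yes

The plane through P_1, P_2, P_3 has normal n = P_1P_2 × P_1P_3 = (168, 408, -360) and equation n·P = -9120.
Checking the remaining points: n·P_4 = -9120, n·P_5 = -9120, n·P_6 = -9120.
All equal -9120, so all 6 points lie in one plane.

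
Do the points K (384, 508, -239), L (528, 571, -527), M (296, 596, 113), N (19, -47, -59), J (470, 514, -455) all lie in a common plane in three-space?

The plane through K, L, M has normal n = KL × KM = (47520, -25344, 18216) and equation n·P = 1019304.
Checking the remaining points: n·N = 1019304, n·J = 1019304.
All equal 1019304, so all 5 points lie in one plane.

Yes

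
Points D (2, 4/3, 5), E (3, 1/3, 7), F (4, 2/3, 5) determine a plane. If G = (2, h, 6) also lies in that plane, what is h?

1

Coplanarity requires DE · (DF × DG) = 0.
DE = (1, -1, 2), DF = (2, -2/3, 0); the triple product is linear in h with coefficient 4 and constant term -4.
Setting it to zero: h = 1.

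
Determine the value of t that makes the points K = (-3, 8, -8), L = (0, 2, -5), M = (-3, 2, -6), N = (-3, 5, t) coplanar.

-7

Normal to plane KLM: n = (6, -6, -18); plane equation n·P = 78.
Requiring n·N = 78: (-18)t + (-48) = 78.
So t = -7.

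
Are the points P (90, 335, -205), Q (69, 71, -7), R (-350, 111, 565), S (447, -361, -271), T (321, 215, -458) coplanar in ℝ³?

The plane through P, Q, R has normal n = PQ × PR = (-158928, -70950, -111456) and equation n·X = -15223290.
Checking the remaining points: n·S = -15223290, n·T = -15223290.
All equal -15223290, so all 5 points lie in one plane.

Yes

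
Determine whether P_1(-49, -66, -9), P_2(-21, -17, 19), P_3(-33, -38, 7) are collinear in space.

Yes

P_1P_2 = (28, 49, 28), P_1P_3 = (16, 28, 16).
Each component of P_1P_3 is 4/7 times the corresponding component of P_1P_2, so P_1P_3 = 4/7·P_1P_2 and the points are collinear.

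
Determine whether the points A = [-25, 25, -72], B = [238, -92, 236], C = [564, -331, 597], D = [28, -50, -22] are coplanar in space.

No

A normal to the plane through A, B, C is n = AB × AC = (31375, 5465, -24715).
The plane has equation n·P = 1131730. For D: n·D = 1148980.
1148980 ≠ 1131730, so D is off the plane.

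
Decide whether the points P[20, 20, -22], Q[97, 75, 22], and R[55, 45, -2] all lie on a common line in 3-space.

PQ = (77, 55, 44), PR = (35, 25, 20).
PQ × PR = (0, 0, 0).
The cross product vanishes, so the three points are collinear.

Yes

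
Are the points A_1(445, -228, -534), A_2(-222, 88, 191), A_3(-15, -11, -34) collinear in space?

No

A_1A_2 = (-667, 316, 725), A_1A_3 = (-460, 217, 500).
A_1A_2 × A_1A_3 = (675, 0, 621).
The cross product is nonzero, so the points do not lie on one line.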